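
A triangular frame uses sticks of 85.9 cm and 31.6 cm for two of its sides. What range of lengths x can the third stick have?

54.3 < x < 117.5 (cm)

By the triangle inequality, x must be less than 85.9 + 31.6 = 117.5 and greater than |85.9 − 31.6| = 54.3.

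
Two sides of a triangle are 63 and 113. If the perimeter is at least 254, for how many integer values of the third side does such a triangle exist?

98

Triangle inequality: 50 < x < 176. Perimeter ≥ 254 gives x ≥ 254 − 63 − 113 = 78.
So 78 ≤ x < 176; integers 78 through 175: 98 values.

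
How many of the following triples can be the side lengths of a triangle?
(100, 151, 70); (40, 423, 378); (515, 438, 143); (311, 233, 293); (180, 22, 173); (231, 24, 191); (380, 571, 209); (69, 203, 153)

(70,100,151): 70+100 > 151 → valid
(40,378,423): 40+378 ≤ 423 → not valid
(143,438,515): 143+438 > 515 → valid
(233,293,311): 233+293 > 311 → valid
(22,173,180): 22+173 > 180 → valid
(24,191,231): 24+191 ≤ 231 → not valid
(209,380,571): 209+380 > 571 → valid
(69,153,203): 69+153 > 203 → valid
6 of the 8 triples form a triangle.

6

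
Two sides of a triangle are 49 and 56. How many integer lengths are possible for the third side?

The third side lies in the open interval (7, 105).
Integers from 8 to 104 inclusive: 104 − 8 + 1 = 97.

97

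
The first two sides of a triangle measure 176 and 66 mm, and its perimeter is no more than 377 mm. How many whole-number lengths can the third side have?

25

Triangle inequality: 110 < x < 242. Perimeter ≤ 377 gives x ≤ 377 − 176 − 66 = 135.
So 110 < x ≤ 135; integers 111 through 135: 25 values.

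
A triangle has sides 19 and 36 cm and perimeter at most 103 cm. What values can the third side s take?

Triangle inequality alone gives 17 < s < 55.
The perimeter condition gives s ≤ 103 − 19 − 36 = 48.
Intersecting the two: 17 < s ≤ 48.

17 < s ≤ 48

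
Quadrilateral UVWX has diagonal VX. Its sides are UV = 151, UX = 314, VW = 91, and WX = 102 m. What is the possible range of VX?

163 < VX < 193

From triangle UVX: |151 − 314| < VX < 151 + 314, i.e. 163 < VX < 465.
From triangle WVX: 11 < VX < 193.
Both must hold, so VX lies in the intersection.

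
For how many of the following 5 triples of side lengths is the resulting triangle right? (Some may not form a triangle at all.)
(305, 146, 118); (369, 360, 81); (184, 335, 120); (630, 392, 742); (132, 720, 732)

(305,146,118): 118+146 ≤ 305, not a triangle
(369,360,81): 81²+360² = 136161 = 369² → right
(184,335,120): 120+184 ≤ 335, not a triangle
(630,392,742): 392²+630² = 550564 = 742² → right
(132,720,732): 132²+720² = 535824 = 732² → right
3 of the 5 are right.

3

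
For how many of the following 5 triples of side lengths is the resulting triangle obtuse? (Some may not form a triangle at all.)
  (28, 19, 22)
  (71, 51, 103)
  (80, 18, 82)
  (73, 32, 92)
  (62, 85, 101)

2

(28,19,22): 19²+22² = 845 > 784 = 28² → acute
(71,51,103): 51²+71² = 7642 < 10609 = 103² → obtuse
(80,18,82): 18²+80² = 6724 = 82² → right
(73,32,92): 32²+73² = 6353 < 8464 = 92² → obtuse
(62,85,101): 62²+85² = 11069 > 10201 = 101² → acute
2 of the 5 are obtuse.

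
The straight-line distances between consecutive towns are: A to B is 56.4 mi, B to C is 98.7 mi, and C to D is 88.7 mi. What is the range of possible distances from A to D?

0 ≤ AD ≤ 243.8 mi

The maximum is all hops collinear in one direction: 56.4 + 98.7 + 88.7 = 243.8.
The longest hop is 98.7; the others sum to 145.1. Since 98.7 ≤ 145.1, the path can fold back on itself completely, so the minimum distance is 0.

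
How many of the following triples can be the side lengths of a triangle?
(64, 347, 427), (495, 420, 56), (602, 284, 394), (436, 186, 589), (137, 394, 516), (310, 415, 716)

4

(64,347,427): 64+347 ≤ 427 → not valid
(56,420,495): 56+420 ≤ 495 → not valid
(284,394,602): 284+394 > 602 → valid
(186,436,589): 186+436 > 589 → valid
(137,394,516): 137+394 > 516 → valid
(310,415,716): 310+415 > 716 → valid
4 of the 6 triples form a triangle.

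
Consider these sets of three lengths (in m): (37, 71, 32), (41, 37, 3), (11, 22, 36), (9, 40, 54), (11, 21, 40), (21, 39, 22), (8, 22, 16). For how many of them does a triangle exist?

2

(32,37,71): 32+37 ≤ 71 → not valid
(3,37,41): 3+37 ≤ 41 → not valid
(11,22,36): 11+22 ≤ 36 → not valid
(9,40,54): 9+40 ≤ 54 → not valid
(11,21,40): 11+21 ≤ 40 → not valid
(21,22,39): 21+22 > 39 → valid
(8,16,22): 8+16 > 22 → valid
2 of the 7 triples form a triangle.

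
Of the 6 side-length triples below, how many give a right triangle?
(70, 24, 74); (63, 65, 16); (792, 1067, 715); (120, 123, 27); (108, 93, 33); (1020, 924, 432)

(70,24,74): 24²+70² = 5476 = 74² → right
(63,65,16): 16²+63² = 4225 = 65² → right
(792,1067,715): 715²+792² = 1138489 = 1067² → right
(120,123,27): 27²+120² = 15129 = 123² → right
(108,93,33): 33²+93² = 9738 < 11664 = 108² → obtuse
(1020,924,432): 432²+924² = 1040400 = 1020² → right
5 of the 6 are right.

5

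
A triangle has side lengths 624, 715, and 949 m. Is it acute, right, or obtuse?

right

Compare the square of the longest side to the sum of squares of the other two: 624² + 715² = 900601 = 949².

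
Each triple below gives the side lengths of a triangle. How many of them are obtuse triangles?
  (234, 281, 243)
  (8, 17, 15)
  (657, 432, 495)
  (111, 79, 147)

(234,281,243): 234²+243² = 113805 > 78961 = 281² → acute
(8,17,15): 8²+15² = 289 = 17² → right
(657,432,495): 432²+495² = 431649 = 657² → right
(111,79,147): 79²+111² = 18562 < 21609 = 147² → obtuse
1 of the 4 is obtuse.

1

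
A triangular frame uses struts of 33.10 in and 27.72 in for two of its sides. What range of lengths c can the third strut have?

5.38 < c < 60.82 (in)

By the triangle inequality, c must be less than 33.10 + 27.72 = 60.82 and greater than |33.10 − 27.72| = 5.38.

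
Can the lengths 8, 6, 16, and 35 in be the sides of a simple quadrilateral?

For a quadrilateral, each side must be shorter than the sum of the others.
Here the longest side is 35, but the remaining 3 sides sum to only 30.

No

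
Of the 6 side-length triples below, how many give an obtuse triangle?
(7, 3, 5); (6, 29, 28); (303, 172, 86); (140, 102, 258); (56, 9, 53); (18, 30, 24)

(7,3,5): 3²+5² = 34 < 49 = 7² → obtuse
(6,29,28): 6²+28² = 820 < 841 = 29² → obtuse
(303,172,86): 86+172 ≤ 303, not a triangle
(140,102,258): 102+140 ≤ 258, not a triangle
(56,9,53): 9²+53² = 2890 < 3136 = 56² → obtuse
(18,30,24): 18²+24² = 900 = 30² → right
3 of the 6 are obtuse.

3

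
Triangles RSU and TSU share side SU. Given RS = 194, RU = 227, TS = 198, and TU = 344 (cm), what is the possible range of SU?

146 < SU < 421

From triangle RSU: |194 − 227| < SU < 194 + 227, i.e. 33 < SU < 421.
From triangle TSU: 146 < SU < 542.
Both must hold, so SU lies in the intersection.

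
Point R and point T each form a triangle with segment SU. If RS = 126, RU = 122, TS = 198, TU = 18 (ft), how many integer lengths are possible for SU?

From triangle RSU: 4 < SU < 248.
From triangle TSU: 180 < SU < 216.
Intersection: 180 < SU < 216, so integers 181 through 215: 35 values.

35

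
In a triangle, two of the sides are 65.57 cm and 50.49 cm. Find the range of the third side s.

15.08 < s < 116.06 (cm)

By the triangle inequality, s must be less than 65.57 + 50.49 = 116.06 and greater than |65.57 − 50.49| = 15.08.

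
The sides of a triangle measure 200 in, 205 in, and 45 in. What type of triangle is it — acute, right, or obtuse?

right

Compare the square of the longest side to the sum of squares of the other two: 45² + 200² = 42025 = 205².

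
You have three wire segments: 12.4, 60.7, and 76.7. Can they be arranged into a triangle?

The longest side is 76.7, but the other two sum to only 73.1.
73.1 < 76.7, so the triangle inequality fails.

No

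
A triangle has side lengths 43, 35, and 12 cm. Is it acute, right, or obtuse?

Compare the square of the longest side to the sum of squares of the other two: 12² + 35² = 1369 < 1849 = 43².

obtuse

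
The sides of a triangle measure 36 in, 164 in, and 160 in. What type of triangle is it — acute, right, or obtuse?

right

Compare the square of the longest side to the sum of squares of the other two: 36² + 160² = 26896 = 164².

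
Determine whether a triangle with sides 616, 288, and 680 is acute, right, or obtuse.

Compare the square of the longest side to the sum of squares of the other two: 288² + 616² = 462400 = 680².

right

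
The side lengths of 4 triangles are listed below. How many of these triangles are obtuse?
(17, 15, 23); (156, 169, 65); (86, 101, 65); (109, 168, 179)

1

(17,15,23): 15²+17² = 514 < 529 = 23² → obtuse
(156,169,65): 65²+156² = 28561 = 169² → right
(86,101,65): 65²+86² = 11621 > 10201 = 101² → acute
(109,168,179): 109²+168² = 40105 > 32041 = 179² → acute
1 of the 4 is obtuse.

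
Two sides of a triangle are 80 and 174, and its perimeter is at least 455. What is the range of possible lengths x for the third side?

201 ≤ x < 254

Triangle inequality alone gives 94 < x < 254.
The perimeter condition gives x ≥ 455 − 80 − 174 = 201.
Intersecting the two: 201 ≤ x < 254.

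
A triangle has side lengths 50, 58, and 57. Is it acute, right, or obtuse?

acute

Compare the square of the longest side to the sum of squares of the other two: 50² + 57² = 5749 > 3364 = 58².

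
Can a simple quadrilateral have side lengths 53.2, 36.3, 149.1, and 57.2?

For a quadrilateral, each side must be shorter than the sum of the others.
Here the longest side is 149.1, but the remaining 3 sides sum to only 146.7.

No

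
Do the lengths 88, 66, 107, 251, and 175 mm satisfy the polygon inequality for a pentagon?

A pentagon exists iff every side is shorter than the sum of the others — equivalently, the longest side is less than the sum of the rest.
Longest side 251 < 436 (sum of the remaining 4), so yes.

Yes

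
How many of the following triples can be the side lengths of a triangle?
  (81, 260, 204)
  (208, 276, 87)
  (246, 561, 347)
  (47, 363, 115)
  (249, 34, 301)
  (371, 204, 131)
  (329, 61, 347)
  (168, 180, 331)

(81,204,260): 81+204 > 260 → valid
(87,208,276): 87+208 > 276 → valid
(246,347,561): 246+347 > 561 → valid
(47,115,363): 47+115 ≤ 363 → not valid
(34,249,301): 34+249 ≤ 301 → not valid
(131,204,371): 131+204 ≤ 371 → not valid
(61,329,347): 61+329 > 347 → valid
(168,180,331): 168+180 > 331 → valid
5 of the 8 triples form a triangle.

5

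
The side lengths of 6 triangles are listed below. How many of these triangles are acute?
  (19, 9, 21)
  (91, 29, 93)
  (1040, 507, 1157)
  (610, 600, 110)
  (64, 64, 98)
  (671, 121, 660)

(19,9,21): 9²+19² = 442 > 441 = 21² → acute
(91,29,93): 29²+91² = 9122 > 8649 = 93² → acute
(1040,507,1157): 507²+1040² = 1338649 = 1157² → right
(610,600,110): 110²+600² = 372100 = 610² → right
(64,64,98): 64²+64² = 8192 < 9604 = 98² → obtuse
(671,121,660): 121²+660² = 450241 = 671² → right
2 of the 6 are acute.

2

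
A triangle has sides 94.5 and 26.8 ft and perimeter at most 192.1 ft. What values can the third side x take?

Triangle inequality alone gives 67.7 < x < 121.3.
The perimeter condition gives x ≤ 192.1 − 94.5 − 26.8 = 70.8.
Intersecting the two: 67.7 < x ≤ 70.8.

67.7 < x ≤ 70.8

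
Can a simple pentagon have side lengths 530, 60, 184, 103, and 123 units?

No

For a pentagon, each side must be shorter than the sum of the others.
Here the longest side is 530, but the remaining 4 sides sum to only 470.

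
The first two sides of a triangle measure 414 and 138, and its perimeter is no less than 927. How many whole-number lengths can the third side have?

Triangle inequality: 276 < x < 552. Perimeter ≥ 927 gives x ≥ 927 − 414 − 138 = 375.
So 375 ≤ x < 552; integers 375 through 551: 177 values.

177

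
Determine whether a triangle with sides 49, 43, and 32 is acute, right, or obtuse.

acute

Compare the square of the longest side to the sum of squares of the other two: 32² + 43² = 2873 > 2401 = 49².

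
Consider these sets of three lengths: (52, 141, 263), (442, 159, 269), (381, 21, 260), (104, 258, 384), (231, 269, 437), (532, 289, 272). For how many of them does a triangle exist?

2

(52,141,263): 52+141 ≤ 263 → not valid
(159,269,442): 159+269 ≤ 442 → not valid
(21,260,381): 21+260 ≤ 381 → not valid
(104,258,384): 104+258 ≤ 384 → not valid
(231,269,437): 231+269 > 437 → valid
(272,289,532): 272+289 > 532 → valid
2 of the 6 triples form a triangle.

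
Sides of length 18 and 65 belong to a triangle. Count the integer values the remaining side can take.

35

The third side lies in the open interval (47, 83).
Integers from 48 to 82 inclusive: 82 − 48 + 1 = 35.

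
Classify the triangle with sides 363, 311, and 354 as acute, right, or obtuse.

Compare the square of the longest side to the sum of squares of the other two: 311² + 354² = 222037 > 131769 = 363².

acute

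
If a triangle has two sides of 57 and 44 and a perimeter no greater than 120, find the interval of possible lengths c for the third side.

13 < c ≤ 19

Triangle inequality alone gives 13 < c < 101.
The perimeter condition gives c ≤ 120 − 57 − 44 = 19.
Intersecting the two: 13 < c ≤ 19.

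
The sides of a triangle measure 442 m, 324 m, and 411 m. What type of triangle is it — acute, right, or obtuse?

Compare the square of the longest side to the sum of squares of the other two: 324² + 411² = 273897 > 195364 = 442².

acute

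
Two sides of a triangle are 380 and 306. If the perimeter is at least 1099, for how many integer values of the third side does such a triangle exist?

273

Triangle inequality: 74 < x < 686. Perimeter ≥ 1099 gives x ≥ 1099 − 380 − 306 = 413.
So 413 ≤ x < 686; integers 413 through 685: 273 values.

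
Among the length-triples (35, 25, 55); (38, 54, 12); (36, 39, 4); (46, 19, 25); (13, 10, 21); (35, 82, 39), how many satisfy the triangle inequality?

(25,35,55): 25+35 > 55 → valid
(12,38,54): 12+38 ≤ 54 → not valid
(4,36,39): 4+36 > 39 → valid
(19,25,46): 19+25 ≤ 46 → not valid
(10,13,21): 10+13 > 21 → valid
(35,39,82): 35+39 ≤ 82 → not valid
3 of the 6 triples form a triangle.

3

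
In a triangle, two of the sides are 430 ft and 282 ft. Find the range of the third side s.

By the triangle inequality, s must be less than 430 + 282 = 712 and greater than |430 − 282| = 148.

148 < s < 712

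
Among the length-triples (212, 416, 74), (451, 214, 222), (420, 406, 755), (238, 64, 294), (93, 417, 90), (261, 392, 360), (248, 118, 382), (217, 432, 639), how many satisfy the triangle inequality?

4

(74,212,416): 74+212 ≤ 416 → not valid
(214,222,451): 214+222 ≤ 451 → not valid
(406,420,755): 406+420 > 755 → valid
(64,238,294): 64+238 > 294 → valid
(90,93,417): 90+93 ≤ 417 → not valid
(261,360,392): 261+360 > 392 → valid
(118,248,382): 118+248 ≤ 382 → not valid
(217,432,639): 217+432 > 639 → valid
4 of the 8 triples form a triangle.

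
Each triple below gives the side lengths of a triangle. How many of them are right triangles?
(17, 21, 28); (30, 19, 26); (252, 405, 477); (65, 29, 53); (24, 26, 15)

1

(17,21,28): 17²+21² = 730 < 784 = 28² → obtuse
(30,19,26): 19²+26² = 1037 > 900 = 30² → acute
(252,405,477): 252²+405² = 227529 = 477² → right
(65,29,53): 29²+53² = 3650 < 4225 = 65² → obtuse
(24,26,15): 15²+24² = 801 > 676 = 26² → acute
1 of the 5 is right.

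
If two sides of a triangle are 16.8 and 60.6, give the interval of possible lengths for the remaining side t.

By the triangle inequality, t must be less than 16.8 + 60.6 = 77.4 and greater than |16.8 − 60.6| = 43.8.

43.8 < t < 77.4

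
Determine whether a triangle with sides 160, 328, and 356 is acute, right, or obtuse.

Compare the square of the longest side to the sum of squares of the other two: 160² + 328² = 133184 > 126736 = 356².

acute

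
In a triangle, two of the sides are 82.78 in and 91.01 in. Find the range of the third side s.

By the triangle inequality, s must be less than 82.78 + 91.01 = 173.79 and greater than |82.78 − 91.01| = 8.23.

8.23 < s < 173.79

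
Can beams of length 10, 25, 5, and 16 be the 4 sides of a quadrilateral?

A quadrilateral exists iff every side is shorter than the sum of the others — equivalently, the longest side is less than the sum of the rest.
Longest side 25 < 31 (sum of the remaining 3), so yes.

Yes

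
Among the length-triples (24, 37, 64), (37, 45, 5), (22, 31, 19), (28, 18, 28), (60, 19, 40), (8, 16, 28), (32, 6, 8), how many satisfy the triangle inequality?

2

(24,37,64): 24+37 ≤ 64 → not valid
(5,37,45): 5+37 ≤ 45 → not valid
(19,22,31): 19+22 > 31 → valid
(18,28,28): 18+28 > 28 → valid
(19,40,60): 19+40 ≤ 60 → not valid
(8,16,28): 8+16 ≤ 28 → not valid
(6,8,32): 6+8 ≤ 32 → not valid
2 of the 7 triples form a triangle.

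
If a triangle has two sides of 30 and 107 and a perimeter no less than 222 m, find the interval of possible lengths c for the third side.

Triangle inequality alone gives 77 < c < 137.
The perimeter condition gives c ≥ 222 − 30 − 107 = 85.
Intersecting the two: 85 ≤ c < 137.

85 ≤ c < 137 m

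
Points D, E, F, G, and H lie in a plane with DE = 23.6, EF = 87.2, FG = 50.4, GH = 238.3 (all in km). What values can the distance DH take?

77.1 ≤ DH ≤ 399.5 km

The maximum is all hops collinear in one direction: 23.6 + 87.2 + 50.4 + 238.3 = 399.5.
The longest hop is 238.3; the others sum to 161.2. Folding the others back against it leaves at least 238.3 − 161.2 = 77.1.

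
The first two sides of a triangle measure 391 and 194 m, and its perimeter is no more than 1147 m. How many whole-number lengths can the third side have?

Triangle inequality: 197 < x < 585. Perimeter ≤ 1147 gives x ≤ 1147 − 391 − 194 = 562.
So 197 < x ≤ 562; integers 198 through 562: 365 values.

365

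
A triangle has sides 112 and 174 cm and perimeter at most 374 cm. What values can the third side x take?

Triangle inequality alone gives 62 < x < 286.
The perimeter condition gives x ≤ 374 − 112 − 174 = 88.
Intersecting the two: 62 < x ≤ 88.

62 < x ≤ 88 cm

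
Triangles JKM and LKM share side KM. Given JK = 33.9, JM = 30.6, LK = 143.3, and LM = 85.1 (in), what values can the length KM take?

From triangle JKM: |33.9 − 30.6| < KM < 33.9 + 30.6, i.e. 3.3 < KM < 64.5.
From triangle LKM: 58.2 < KM < 228.4.
Both must hold, so KM lies in the intersection.

58.2 < KM < 64.5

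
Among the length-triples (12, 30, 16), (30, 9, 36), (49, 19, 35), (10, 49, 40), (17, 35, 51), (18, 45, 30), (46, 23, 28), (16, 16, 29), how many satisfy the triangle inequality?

(12,16,30): 12+16 ≤ 30 → not valid
(9,30,36): 9+30 > 36 → valid
(19,35,49): 19+35 > 49 → valid
(10,40,49): 10+40 > 49 → valid
(17,35,51): 17+35 > 51 → valid
(18,30,45): 18+30 > 45 → valid
(23,28,46): 23+28 > 46 → valid
(16,16,29): 16+16 > 29 → valid
7 of the 8 triples form a triangle.

7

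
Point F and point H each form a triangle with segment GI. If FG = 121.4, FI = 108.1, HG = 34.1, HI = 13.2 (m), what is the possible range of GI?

20.9 < GI < 47.3

From triangle FGI: |121.4 − 108.1| < GI < 121.4 + 108.1, i.e. 13.3 < GI < 229.5.
From triangle HGI: 20.9 < GI < 47.3.
Both must hold, so GI lies in the intersection.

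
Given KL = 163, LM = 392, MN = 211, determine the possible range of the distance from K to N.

18 ≤ KN ≤ 766

The maximum is all hops collinear in one direction: 163 + 392 + 211 = 766.
The longest hop is 392; the others sum to 374. Folding the others back against it leaves at least 392 − 374 = 18.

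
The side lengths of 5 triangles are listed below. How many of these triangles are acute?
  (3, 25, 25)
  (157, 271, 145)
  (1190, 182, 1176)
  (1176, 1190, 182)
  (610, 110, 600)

1

(3,25,25): 3²+25² = 634 > 625 = 25² → acute
(157,271,145): 145²+157² = 45674 < 73441 = 271² → obtuse
(1190,182,1176): 182²+1176² = 1416100 = 1190² → right
(1176,1190,182): 182²+1176² = 1416100 = 1190² → right
(610,110,600): 110²+600² = 372100 = 610² → right
1 of the 5 is acute.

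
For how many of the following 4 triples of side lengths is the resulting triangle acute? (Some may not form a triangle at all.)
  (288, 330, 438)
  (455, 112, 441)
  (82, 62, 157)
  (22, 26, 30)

(288,330,438): 288²+330² = 191844 = 438² → right
(455,112,441): 112²+441² = 207025 = 455² → right
(82,62,157): 62+82 ≤ 157, not a triangle
(22,26,30): 22²+26² = 1160 > 900 = 30² → acute
1 of the 4 is acute.

1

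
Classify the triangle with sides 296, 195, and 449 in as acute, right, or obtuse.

obtuse

Compare the square of the longest side to the sum of squares of the other two: 195² + 296² = 125641 < 201601 = 449².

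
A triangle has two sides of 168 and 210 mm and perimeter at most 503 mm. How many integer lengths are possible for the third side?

Triangle inequality: 42 < x < 378. Perimeter ≤ 503 gives x ≤ 503 − 168 − 210 = 125.
So 42 < x ≤ 125; integers 43 through 125: 83 values.

83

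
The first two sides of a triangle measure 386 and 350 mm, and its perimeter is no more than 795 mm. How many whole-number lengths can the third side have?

23

Triangle inequality: 36 < x < 736. Perimeter ≤ 795 gives x ≤ 795 − 386 − 350 = 59.
So 36 < x ≤ 59; integers 37 through 59: 23 values.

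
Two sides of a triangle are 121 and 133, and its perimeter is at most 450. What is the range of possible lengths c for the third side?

Triangle inequality alone gives 12 < c < 254.
The perimeter condition gives c ≤ 450 − 121 − 133 = 196.
Intersecting the two: 12 < c ≤ 196.

12 < c ≤ 196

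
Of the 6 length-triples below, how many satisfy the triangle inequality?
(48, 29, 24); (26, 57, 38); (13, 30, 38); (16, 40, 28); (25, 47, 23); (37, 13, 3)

5

(24,29,48): 24+29 > 48 → valid
(26,38,57): 26+38 > 57 → valid
(13,30,38): 13+30 > 38 → valid
(16,28,40): 16+28 > 40 → valid
(23,25,47): 23+25 > 47 → valid
(3,13,37): 3+13 ≤ 37 → not valid
5 of the 6 triples form a triangle.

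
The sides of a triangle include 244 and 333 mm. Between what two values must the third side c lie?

89 < c < 577 (mm)

By the triangle inequality, c must be less than 244 + 333 = 577 and greater than |244 − 333| = 89.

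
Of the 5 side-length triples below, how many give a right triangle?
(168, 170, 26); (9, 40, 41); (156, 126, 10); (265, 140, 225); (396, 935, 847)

4

(168,170,26): 26²+168² = 28900 = 170² → right
(9,40,41): 9²+40² = 1681 = 41² → right
(156,126,10): 10+126 ≤ 156, not a triangle
(265,140,225): 140²+225² = 70225 = 265² → right
(396,935,847): 396²+847² = 874225 = 935² → right
4 of the 5 are right.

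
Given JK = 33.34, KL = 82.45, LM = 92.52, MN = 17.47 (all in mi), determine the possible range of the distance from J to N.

The maximum is all hops collinear in one direction: 33.34 + 82.45 + 92.52 + 17.47 = 225.78.
The longest hop is 92.52; the others sum to 133.26. Since 92.52 ≤ 133.26, the path can fold back on itself completely, so the minimum distance is 0.

0 ≤ JN ≤ 225.78 mi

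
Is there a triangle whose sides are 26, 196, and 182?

The longest side is 196, and the other two sum to 208.
Since 208 > 196, the triangle inequality holds.

Yes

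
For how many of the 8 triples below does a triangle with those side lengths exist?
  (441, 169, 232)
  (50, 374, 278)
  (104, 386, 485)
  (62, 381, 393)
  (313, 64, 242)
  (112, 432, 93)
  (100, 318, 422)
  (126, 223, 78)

2

(169,232,441): 169+232 ≤ 441 → not valid
(50,278,374): 50+278 ≤ 374 → not valid
(104,386,485): 104+386 > 485 → valid
(62,381,393): 62+381 > 393 → valid
(64,242,313): 64+242 ≤ 313 → not valid
(93,112,432): 93+112 ≤ 432 → not valid
(100,318,422): 100+318 ≤ 422 → not valid
(78,126,223): 78+126 ≤ 223 → not valid
2 of the 8 triples form a triangle.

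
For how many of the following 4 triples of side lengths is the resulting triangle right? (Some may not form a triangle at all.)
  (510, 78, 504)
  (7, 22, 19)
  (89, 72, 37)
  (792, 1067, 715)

(510,78,504): 78²+504² = 260100 = 510² → right
(7,22,19): 7²+19² = 410 < 484 = 22² → obtuse
(89,72,37): 37²+72² = 6553 < 7921 = 89² → obtuse
(792,1067,715): 715²+792² = 1138489 = 1067² → right
2 of the 4 are right.

2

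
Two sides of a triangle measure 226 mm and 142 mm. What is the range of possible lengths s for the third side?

By the triangle inequality, s must be less than 226 + 142 = 368 and greater than |226 − 142| = 84.

84 < s < 368 (mm)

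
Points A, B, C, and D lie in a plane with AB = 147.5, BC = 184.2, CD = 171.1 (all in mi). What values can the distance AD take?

The maximum is all hops collinear in one direction: 147.5 + 184.2 + 171.1 = 502.8.
The longest hop is 184.2; the others sum to 318.6. Since 184.2 ≤ 318.6, the path can fold back on itself completely, so the minimum distance is 0.

0 ≤ AD ≤ 502.8 mi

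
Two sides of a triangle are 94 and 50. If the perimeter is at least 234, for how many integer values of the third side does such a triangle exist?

54

Triangle inequality: 44 < x < 144. Perimeter ≥ 234 gives x ≥ 234 − 94 − 50 = 90.
So 90 ≤ x < 144; integers 90 through 143: 54 values.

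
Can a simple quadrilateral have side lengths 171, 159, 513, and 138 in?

No

For a quadrilateral, each side must be shorter than the sum of the others.
Here the longest side is 513, but the remaining 3 sides sum to only 468.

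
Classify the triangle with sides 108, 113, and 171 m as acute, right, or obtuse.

Compare the square of the longest side to the sum of squares of the other two: 108² + 113² = 24433 < 29241 = 171².

obtuse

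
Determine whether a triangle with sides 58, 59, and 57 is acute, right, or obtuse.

Compare the square of the longest side to the sum of squares of the other two: 57² + 58² = 6613 > 3481 = 59².

acute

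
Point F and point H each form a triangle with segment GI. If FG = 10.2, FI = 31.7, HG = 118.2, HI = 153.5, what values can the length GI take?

From triangle FGI: |10.2 − 31.7| < GI < 10.2 + 31.7, i.e. 21.5 < GI < 41.9.
From triangle HGI: 35.3 < GI < 271.7.
Both must hold, so GI lies in the intersection.

35.3 < GI < 41.9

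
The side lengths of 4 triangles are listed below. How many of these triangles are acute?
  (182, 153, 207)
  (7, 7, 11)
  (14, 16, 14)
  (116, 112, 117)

(182,153,207): 153²+182² = 56533 > 42849 = 207² → acute
(7,7,11): 7²+7² = 98 < 121 = 11² → obtuse
(14,16,14): 14²+14² = 392 > 256 = 16² → acute
(116,112,117): 112²+116² = 26000 > 13689 = 117² → acute
3 of the 4 are acute.

3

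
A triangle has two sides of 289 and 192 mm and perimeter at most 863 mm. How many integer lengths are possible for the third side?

285

Triangle inequality: 97 < x < 481. Perimeter ≤ 863 gives x ≤ 863 − 289 − 192 = 382.
So 97 < x ≤ 382; integers 98 through 382: 285 values.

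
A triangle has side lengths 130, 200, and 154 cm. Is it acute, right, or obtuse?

acute

Compare the square of the longest side to the sum of squares of the other two: 130² + 154² = 40616 > 40000 = 200².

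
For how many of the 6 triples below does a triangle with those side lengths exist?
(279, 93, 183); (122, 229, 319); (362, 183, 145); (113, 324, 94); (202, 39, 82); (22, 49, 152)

1

(93,183,279): 93+183 ≤ 279 → not valid
(122,229,319): 122+229 > 319 → valid
(145,183,362): 145+183 ≤ 362 → not valid
(94,113,324): 94+113 ≤ 324 → not valid
(39,82,202): 39+82 ≤ 202 → not valid
(22,49,152): 22+49 ≤ 152 → not valid
1 of the 6 triples forms a triangle.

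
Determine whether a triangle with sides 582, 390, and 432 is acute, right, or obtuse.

Compare the square of the longest side to the sum of squares of the other two: 390² + 432² = 338724 = 582².

right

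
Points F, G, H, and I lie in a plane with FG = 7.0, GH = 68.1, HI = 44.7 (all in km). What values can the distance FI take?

16.4 ≤ FI ≤ 119.8 km

The maximum is all hops collinear in one direction: 7.0 + 68.1 + 44.7 = 119.8.
The longest hop is 68.1; the others sum to 51.7. Folding the others back against it leaves at least 68.1 − 51.7 = 16.4.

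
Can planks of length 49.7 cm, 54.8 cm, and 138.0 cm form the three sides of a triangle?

The longest side is 138.0, but the other two sum to only 104.5.
104.5 < 138.0, so the triangle inequality fails.

No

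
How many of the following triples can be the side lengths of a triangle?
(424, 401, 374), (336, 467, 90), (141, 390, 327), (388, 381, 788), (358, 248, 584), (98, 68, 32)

(374,401,424): 374+401 > 424 → valid
(90,336,467): 90+336 ≤ 467 → not valid
(141,327,390): 141+327 > 390 → valid
(381,388,788): 381+388 ≤ 788 → not valid
(248,358,584): 248+358 > 584 → valid
(32,68,98): 32+68 > 98 → valid
4 of the 6 triples form a triangle.

4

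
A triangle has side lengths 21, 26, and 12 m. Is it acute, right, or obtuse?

Compare the square of the longest side to the sum of squares of the other two: 12² + 21² = 585 < 676 = 26².

obtuse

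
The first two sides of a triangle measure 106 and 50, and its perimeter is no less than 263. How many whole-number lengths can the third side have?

49

Triangle inequality: 56 < x < 156. Perimeter ≥ 263 gives x ≥ 263 − 106 − 50 = 107.
So 107 ≤ x < 156; integers 107 through 155: 49 values.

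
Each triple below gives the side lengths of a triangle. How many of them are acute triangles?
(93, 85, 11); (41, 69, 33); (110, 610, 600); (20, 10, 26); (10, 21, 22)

(93,85,11): 11²+85² = 7346 < 8649 = 93² → obtuse
(41,69,33): 33²+41² = 2770 < 4761 = 69² → obtuse
(110,610,600): 110²+600² = 372100 = 610² → right
(20,10,26): 10²+20² = 500 < 676 = 26² → obtuse
(10,21,22): 10²+21² = 541 > 484 = 22² → acute
1 of the 5 is acute.

1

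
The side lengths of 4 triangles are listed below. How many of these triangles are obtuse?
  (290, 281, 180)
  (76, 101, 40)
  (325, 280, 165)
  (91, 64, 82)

1

(290,281,180): 180²+281² = 111361 > 84100 = 290² → acute
(76,101,40): 40²+76² = 7376 < 10201 = 101² → obtuse
(325,280,165): 165²+280² = 105625 = 325² → right
(91,64,82): 64²+82² = 10820 > 8281 = 91² → acute
1 of the 4 is obtuse.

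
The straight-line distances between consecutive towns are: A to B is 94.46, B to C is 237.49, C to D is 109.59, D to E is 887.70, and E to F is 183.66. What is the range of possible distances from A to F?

262.50 ≤ AF ≤ 1512.90

The maximum is all hops collinear in one direction: 94.46 + 237.49 + 109.59 + 887.70 + 183.66 = 1512.90.
The longest hop is 887.70; the others sum to 625.20. Folding the others back against it leaves at least 887.70 − 625.20 = 262.50.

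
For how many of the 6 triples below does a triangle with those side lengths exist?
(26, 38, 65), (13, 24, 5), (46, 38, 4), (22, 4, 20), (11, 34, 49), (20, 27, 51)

(26,38,65): 26+38 ≤ 65 → not valid
(5,13,24): 5+13 ≤ 24 → not valid
(4,38,46): 4+38 ≤ 46 → not valid
(4,20,22): 4+20 > 22 → valid
(11,34,49): 11+34 ≤ 49 → not valid
(20,27,51): 20+27 ≤ 51 → not valid
1 of the 6 triples forms a triangle.

1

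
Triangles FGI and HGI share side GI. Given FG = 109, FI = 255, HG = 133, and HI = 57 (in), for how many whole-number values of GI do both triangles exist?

From triangle FGI: 146 < GI < 364.
From triangle HGI: 76 < GI < 190.
Intersection: 146 < GI < 190, so integers 147 through 189: 43 values.

43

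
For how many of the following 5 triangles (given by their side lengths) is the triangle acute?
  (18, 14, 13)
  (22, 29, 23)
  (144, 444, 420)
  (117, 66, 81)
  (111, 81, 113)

3

(18,14,13): 13²+14² = 365 > 324 = 18² → acute
(22,29,23): 22²+23² = 1013 > 841 = 29² → acute
(144,444,420): 144²+420² = 197136 = 444² → right
(117,66,81): 66²+81² = 10917 < 13689 = 117² → obtuse
(111,81,113): 81²+111² = 18882 > 12769 = 113² → acute
3 of the 5 are acute.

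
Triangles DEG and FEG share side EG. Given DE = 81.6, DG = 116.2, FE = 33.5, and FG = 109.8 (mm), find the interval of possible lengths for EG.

From triangle DEG: |81.6 − 116.2| < EG < 81.6 + 116.2, i.e. 34.6 < EG < 197.8.
From triangle FEG: 76.3 < EG < 143.3.
Both must hold, so EG lies in the intersection.

76.3 < EG < 143.3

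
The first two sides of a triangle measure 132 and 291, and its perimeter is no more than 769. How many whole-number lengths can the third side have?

187

Triangle inequality: 159 < x < 423. Perimeter ≤ 769 gives x ≤ 769 − 132 − 291 = 346.
So 159 < x ≤ 346; integers 160 through 346: 187 values.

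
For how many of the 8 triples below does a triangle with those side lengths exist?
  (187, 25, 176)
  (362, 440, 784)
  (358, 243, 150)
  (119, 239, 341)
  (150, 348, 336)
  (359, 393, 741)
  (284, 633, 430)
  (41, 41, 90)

(25,176,187): 25+176 > 187 → valid
(362,440,784): 362+440 > 784 → valid
(150,243,358): 150+243 > 358 → valid
(119,239,341): 119+239 > 341 → valid
(150,336,348): 150+336 > 348 → valid
(359,393,741): 359+393 > 741 → valid
(284,430,633): 284+430 > 633 → valid
(41,41,90): 41+41 ≤ 90 → not valid
7 of the 8 triples form a triangle.

7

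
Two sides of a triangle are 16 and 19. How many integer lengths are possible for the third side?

The third side lies in the open interval (3, 35).
Integers from 4 to 34 inclusive: 34 − 4 + 1 = 31.

31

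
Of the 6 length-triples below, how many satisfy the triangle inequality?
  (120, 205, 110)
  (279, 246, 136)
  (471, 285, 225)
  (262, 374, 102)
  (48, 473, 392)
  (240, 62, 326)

3

(110,120,205): 110+120 > 205 → valid
(136,246,279): 136+246 > 279 → valid
(225,285,471): 225+285 > 471 → valid
(102,262,374): 102+262 ≤ 374 → not valid
(48,392,473): 48+392 ≤ 473 → not valid
(62,240,326): 62+240 ≤ 326 → not valid
3 of the 6 triples form a triangle.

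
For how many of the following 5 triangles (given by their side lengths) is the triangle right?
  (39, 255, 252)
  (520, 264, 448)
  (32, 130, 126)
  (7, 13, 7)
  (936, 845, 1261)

4

(39,255,252): 39²+252² = 65025 = 255² → right
(520,264,448): 264²+448² = 270400 = 520² → right
(32,130,126): 32²+126² = 16900 = 130² → right
(7,13,7): 7²+7² = 98 < 169 = 13² → obtuse
(936,845,1261): 845²+936² = 1590121 = 1261² → right
4 of the 5 are right.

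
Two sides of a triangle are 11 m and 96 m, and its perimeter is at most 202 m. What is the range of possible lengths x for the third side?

85 < x ≤ 95

Triangle inequality alone gives 85 < x < 107.
The perimeter condition gives x ≤ 202 − 11 − 96 = 95.
Intersecting the two: 85 < x ≤ 95.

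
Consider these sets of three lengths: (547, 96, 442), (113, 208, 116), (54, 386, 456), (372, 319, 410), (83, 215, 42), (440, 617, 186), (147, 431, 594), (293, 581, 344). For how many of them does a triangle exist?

4

(96,442,547): 96+442 ≤ 547 → not valid
(113,116,208): 113+116 > 208 → valid
(54,386,456): 54+386 ≤ 456 → not valid
(319,372,410): 319+372 > 410 → valid
(42,83,215): 42+83 ≤ 215 → not valid
(186,440,617): 186+440 > 617 → valid
(147,431,594): 147+431 ≤ 594 → not valid
(293,344,581): 293+344 > 581 → valid
4 of the 8 triples form a triangle.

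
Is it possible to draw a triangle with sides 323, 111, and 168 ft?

The longest side is 323, but the other two sum to only 279.
279 < 323, so the triangle inequality fails.

No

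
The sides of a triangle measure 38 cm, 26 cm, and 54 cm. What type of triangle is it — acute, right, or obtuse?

Compare the square of the longest side to the sum of squares of the other two: 26² + 38² = 2120 < 2916 = 54².

obtuse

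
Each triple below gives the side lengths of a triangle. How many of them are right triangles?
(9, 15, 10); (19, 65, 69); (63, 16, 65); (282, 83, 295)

(9,15,10): 9²+10² = 181 < 225 = 15² → obtuse
(19,65,69): 19²+65² = 4586 < 4761 = 69² → obtuse
(63,16,65): 16²+63² = 4225 = 65² → right
(282,83,295): 83²+282² = 86413 < 87025 = 295² → obtuse
1 of the 4 is right.

1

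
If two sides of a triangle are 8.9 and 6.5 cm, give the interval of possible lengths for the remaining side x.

2.4 < x < 15.4 (cm)

By the triangle inequality, x must be less than 8.9 + 6.5 = 15.4 and greater than |8.9 − 6.5| = 2.4.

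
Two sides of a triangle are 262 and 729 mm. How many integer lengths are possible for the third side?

523

The third side lies in the open interval (467, 991).
Integers from 468 to 990 inclusive: 990 − 468 + 1 = 523.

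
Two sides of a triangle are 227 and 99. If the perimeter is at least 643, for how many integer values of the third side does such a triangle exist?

9

Triangle inequality: 128 < x < 326. Perimeter ≥ 643 gives x ≥ 643 − 227 − 99 = 317.
So 317 ≤ x < 326; integers 317 through 325: 9 values.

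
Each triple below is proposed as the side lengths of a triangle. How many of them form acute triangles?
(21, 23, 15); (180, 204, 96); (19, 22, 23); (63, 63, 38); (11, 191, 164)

(21,23,15): 15²+21² = 666 > 529 = 23² → acute
(180,204,96): 96²+180² = 41616 = 204² → right
(19,22,23): 19²+22² = 845 > 529 = 23² → acute
(63,63,38): 38²+63² = 5413 > 3969 = 63² → acute
(11,191,164): 11+164 ≤ 191, not a triangle
3 of the 5 are acute.

3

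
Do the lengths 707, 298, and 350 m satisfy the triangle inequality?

The longest side is 707, but the other two sum to only 648.
648 < 707, so the triangle inequality fails.

No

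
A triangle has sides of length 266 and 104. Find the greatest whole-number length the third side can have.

369

The third side must be strictly less than 266 + 104 = 370.
The largest integer below 370 is 369.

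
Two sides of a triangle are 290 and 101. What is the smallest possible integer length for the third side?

190

The third side must be strictly greater than |290 − 101| = 189.
The smallest integer above 189 is 190.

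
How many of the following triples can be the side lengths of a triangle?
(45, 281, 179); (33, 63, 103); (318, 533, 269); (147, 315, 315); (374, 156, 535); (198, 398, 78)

(45,179,281): 45+179 ≤ 281 → not valid
(33,63,103): 33+63 ≤ 103 → not valid
(269,318,533): 269+318 > 533 → valid
(147,315,315): 147+315 > 315 → valid
(156,374,535): 156+374 ≤ 535 → not valid
(78,198,398): 78+198 ≤ 398 → not valid
2 of the 6 triples form a triangle.

2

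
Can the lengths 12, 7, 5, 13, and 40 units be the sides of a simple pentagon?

No

For a pentagon, each side must be shorter than the sum of the others.
Here the longest side is 40, but the remaining 4 sides sum to only 37.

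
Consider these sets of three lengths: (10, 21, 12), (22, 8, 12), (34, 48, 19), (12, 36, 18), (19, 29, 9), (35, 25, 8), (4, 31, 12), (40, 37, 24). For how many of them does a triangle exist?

(10,12,21): 10+12 > 21 → valid
(8,12,22): 8+12 ≤ 22 → not valid
(19,34,48): 19+34 > 48 → valid
(12,18,36): 12+18 ≤ 36 → not valid
(9,19,29): 9+19 ≤ 29 → not valid
(8,25,35): 8+25 ≤ 35 → not valid
(4,12,31): 4+12 ≤ 31 → not valid
(24,37,40): 24+37 > 40 → valid
3 of the 8 triples form a triangle.

3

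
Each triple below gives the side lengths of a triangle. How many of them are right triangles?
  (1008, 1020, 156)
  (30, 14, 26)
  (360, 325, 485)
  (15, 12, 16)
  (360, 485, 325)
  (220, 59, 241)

3

(1008,1020,156): 156²+1008² = 1040400 = 1020² → right
(30,14,26): 14²+26² = 872 < 900 = 30² → obtuse
(360,325,485): 325²+360² = 235225 = 485² → right
(15,12,16): 12²+15² = 369 > 256 = 16² → acute
(360,485,325): 325²+360² = 235225 = 485² → right
(220,59,241): 59²+220² = 51881 < 58081 = 241² → obtuse
3 of the 6 are right.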